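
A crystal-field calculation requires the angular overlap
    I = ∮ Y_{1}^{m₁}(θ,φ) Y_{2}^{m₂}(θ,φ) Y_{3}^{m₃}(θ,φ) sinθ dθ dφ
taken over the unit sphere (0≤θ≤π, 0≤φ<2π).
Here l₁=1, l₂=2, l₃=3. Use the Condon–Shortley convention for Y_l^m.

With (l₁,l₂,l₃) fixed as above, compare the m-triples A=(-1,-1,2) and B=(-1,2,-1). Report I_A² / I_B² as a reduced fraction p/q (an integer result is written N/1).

10/1

Shared (l₁,l₂,l₃)=(1,2,3): N and (l;000)² cancel in I_A²/I_B².
A: Δ = 0!·2!·4!/7! = 1/105; Racah Σ t=0..0: t=0:+1/12 = 1/12; ⇒ 3j(1 2 3; -1 -1 2)² = 2/21, sgn -1
B: Δ = 0!·2!·4!/7! = 1/105; Racah Σ t=0..0: t=0:+1/48 = 1/48; ⇒ 3j(1 2 3; -1 2 -1)² = 1/105, sgn +1
I_A²/I_B² = (2/21)/(1/105) = 10/1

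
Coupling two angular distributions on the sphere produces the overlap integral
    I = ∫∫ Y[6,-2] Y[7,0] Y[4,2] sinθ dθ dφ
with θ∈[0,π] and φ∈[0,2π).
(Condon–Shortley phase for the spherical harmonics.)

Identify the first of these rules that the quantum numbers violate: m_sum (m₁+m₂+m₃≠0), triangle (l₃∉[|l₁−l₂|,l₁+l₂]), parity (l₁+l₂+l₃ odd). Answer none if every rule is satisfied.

parity

azimuthal sum: -2 + 0 + 2 = 0  ✓
1 ≤ 4 ≤ 13 (triangle on l)  ✓
L = 6 + 7 + 4 = 17 (odd)  ✗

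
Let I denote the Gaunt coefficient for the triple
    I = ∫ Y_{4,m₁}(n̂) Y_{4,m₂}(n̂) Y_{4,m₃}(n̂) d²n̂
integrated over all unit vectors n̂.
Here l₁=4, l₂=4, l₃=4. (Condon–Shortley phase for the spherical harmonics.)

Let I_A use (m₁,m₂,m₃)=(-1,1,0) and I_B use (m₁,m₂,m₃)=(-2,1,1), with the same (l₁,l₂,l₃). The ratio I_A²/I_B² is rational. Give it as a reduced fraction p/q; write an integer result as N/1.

Same 4,4,4: normalisation and zero-m 3j drop out of the ratio.
A: Δ: 4! 4! 4! / 13! → 1/450450; sum: t=1:−1/3456 t=2:+1/144 t=3:−1/96 t=4:+1/864 = -1/384; 3j²(4 4 4; -1 1 0) = Δ·Π!·Σ² = 9/2002  (sign -1)
B: Δ: 4! 4! 4! / 13! → 1/450450; sum: t=2:+1/576 t=3:−1/144 t=4:+1/576 = -1/288; 3j²(4 4 4; -2 1 1) = Δ·Π!·Σ² = 20/1001  (sign +1)
I_A²/I_B² = (9/2002)/(20/1001) = 9/40

9/40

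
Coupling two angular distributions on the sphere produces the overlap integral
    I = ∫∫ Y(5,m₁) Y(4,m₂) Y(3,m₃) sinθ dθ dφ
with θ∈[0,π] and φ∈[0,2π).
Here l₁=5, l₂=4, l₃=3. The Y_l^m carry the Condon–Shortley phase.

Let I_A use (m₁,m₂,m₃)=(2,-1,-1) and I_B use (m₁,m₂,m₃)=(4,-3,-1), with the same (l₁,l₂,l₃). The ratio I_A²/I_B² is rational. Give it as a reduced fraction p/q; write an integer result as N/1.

Shared (l₁,l₂,l₃)=(5,4,3): N and (l;000)² cancel in I_A²/I_B².
A: Δ = 6!·4!·2!/13! = 1/180180; Racah Σ t=1..3: t=1:−1/960 t=2:+1/288 t=3:−1/1728 = 1/540; ⇒ 3j(5 4 3; 2 -1 -1)² = 128/6435, sgn +1
B: Δ = 6!·4!·2!/13! = 1/180180; Racah Σ t=0..1: t=0:+1/4320 t=1:−1/5760 = 1/17280; ⇒ 3j(5 4 3; 4 -3 -1)² = 7/4290, sgn +1
I_A²/I_B² = (128/6435)/(7/4290) = 256/21

256/21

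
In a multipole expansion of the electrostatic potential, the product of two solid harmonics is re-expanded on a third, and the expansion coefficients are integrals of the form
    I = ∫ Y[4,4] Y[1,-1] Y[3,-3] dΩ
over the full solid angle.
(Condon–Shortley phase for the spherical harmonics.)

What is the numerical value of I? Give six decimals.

0.325735

Rules hold: Σm=0, L=8 even, 3≤3≤5.
N = 9·3·7 = 189
Δ = 2!·6!·0!/9! = 1/252
Racah Σ t=1..1: t=1:−1/36 = -1/36
⇒ 3j(4 1 3; 0 0 0)² = 4/63, sgn +1
Racah Σ t=0..0: t=0:+1/1440 = 1/1440
⇒ 3j(4 1 3; 4 -1 -3)² = 1/9, sgn +1
4πI² = N·(3j₀)²·(3jₘ)² = 4/3
I = +1·√(1.33333/4π) = 0.32573501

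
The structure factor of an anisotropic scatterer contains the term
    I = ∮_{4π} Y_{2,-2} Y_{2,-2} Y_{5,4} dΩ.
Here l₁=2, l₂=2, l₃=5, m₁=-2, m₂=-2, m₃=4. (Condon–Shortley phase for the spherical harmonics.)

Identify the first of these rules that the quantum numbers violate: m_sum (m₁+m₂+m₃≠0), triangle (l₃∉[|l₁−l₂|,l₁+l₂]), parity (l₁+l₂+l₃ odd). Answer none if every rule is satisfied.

triangle

azimuthal sum: -2 − 2 + 4 = 0  ✓
0 ≤ 5 ≤ 4 (triangle on l)  ✗
L = 2 + 2 + 5 = 9 (odd)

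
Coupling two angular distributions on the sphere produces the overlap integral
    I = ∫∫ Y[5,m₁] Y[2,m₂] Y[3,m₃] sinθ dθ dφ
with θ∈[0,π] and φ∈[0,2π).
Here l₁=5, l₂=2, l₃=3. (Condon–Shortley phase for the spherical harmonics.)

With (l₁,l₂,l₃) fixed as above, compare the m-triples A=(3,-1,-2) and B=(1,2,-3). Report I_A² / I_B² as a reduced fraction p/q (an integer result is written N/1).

Shared (l₁,l₂,l₃)=(5,2,3): N and (l;000)² cancel in I_A²/I_B².
A: Δ = 4!·6!·0!/11! = 1/2310; Racah Σ t=1..1: t=1:−1/720 = -1/720; ⇒ 3j(5 2 3; 3 -1 -2)² = 8/165, sgn +1
B: Δ = 4!·6!·0!/11! = 1/2310; Racah Σ t=4..4: t=4:+1/17280 = 1/17280; ⇒ 3j(5 2 3; 1 2 -3)² = 1/2310, sgn +1
I_A²/I_B² = (8/165)/(1/2310) = 112/1

112/1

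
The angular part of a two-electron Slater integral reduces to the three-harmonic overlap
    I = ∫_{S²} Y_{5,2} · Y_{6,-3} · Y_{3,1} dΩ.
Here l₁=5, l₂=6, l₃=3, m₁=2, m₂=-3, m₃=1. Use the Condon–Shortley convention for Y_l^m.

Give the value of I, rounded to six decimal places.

-0.152880

Rules hold: Σm=0, L=14 even, 1≤3≤11.
N = 11·13·7 = 1001
Δ = 8!·2!·4!/15! = 1/675675
Racah Σ t=3..5: t=3:−1/8640 t=4:+1/2304 t=5:−1/8640 = 7/34560
⇒ 3j(5 6 3; 0 0 0)² = 7/429, sgn -1
Racah Σ t=1..3: t=1:−1/40320 t=2:+1/8640 t=3:−1/34560 = 1/16128
⇒ 3j(5 6 3; 2 -3 1)² = 18/1001, sgn +1
4πI² = N·(3j₀)²·(3jₘ)² = 42/143
I = -1·√(0.293706/4π) = -0.15288036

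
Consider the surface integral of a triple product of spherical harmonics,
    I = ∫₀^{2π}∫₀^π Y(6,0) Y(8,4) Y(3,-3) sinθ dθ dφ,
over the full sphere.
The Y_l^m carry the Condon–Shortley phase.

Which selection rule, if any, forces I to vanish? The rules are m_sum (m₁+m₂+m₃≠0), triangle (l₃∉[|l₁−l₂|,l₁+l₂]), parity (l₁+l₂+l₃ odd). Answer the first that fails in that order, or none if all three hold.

Σmᵢ = 1  ✗
l₃∈[|l₁−l₂|,l₁+l₂]=[2,14], have l₃=3
Σlᵢ = 17 ⇒ odd

m_sum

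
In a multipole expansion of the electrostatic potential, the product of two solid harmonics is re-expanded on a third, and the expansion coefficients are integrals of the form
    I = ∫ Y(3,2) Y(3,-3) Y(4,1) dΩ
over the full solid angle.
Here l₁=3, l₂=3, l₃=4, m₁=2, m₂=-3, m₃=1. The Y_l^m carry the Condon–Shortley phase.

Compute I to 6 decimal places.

0.140463

m-sum 0 ✓  L=10 even ✓  0≤4≤6 ✓
Π(2lᵢ+1) = 7×7×9 = 441
triangle coeff Δ(3,3,4) = 1/34650
Σ_t [0,2]: t=0:+1/72 t=1:−1/16 t=2:+1/72 = -5/144
(3j)²=2/77 [(3 3 4; 0 0 0)], sign=-1
Σ_t [0,0]: t=0:+1/288 = 1/288
(3j)²=5/231 [(3 3 4; 2 -3 1)], sign=-1
⇒ 4πI² = 30/121
I = (+1)√(30/121/(4π)) = 0.14046335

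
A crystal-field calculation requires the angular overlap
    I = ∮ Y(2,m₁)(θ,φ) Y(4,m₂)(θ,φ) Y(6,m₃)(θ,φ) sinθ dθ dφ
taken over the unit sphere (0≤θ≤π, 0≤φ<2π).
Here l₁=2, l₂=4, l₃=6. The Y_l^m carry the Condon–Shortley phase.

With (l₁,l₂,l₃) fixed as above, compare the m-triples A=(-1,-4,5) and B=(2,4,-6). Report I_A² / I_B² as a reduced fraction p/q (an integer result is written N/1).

1/3

Shared (l₁,l₂,l₃)=(2,4,6): N and (l;000)² cancel in I_A²/I_B².
A: Δ = 0!·4!·8!/13! = 1/6435; Racah Σ t=0..0: t=0:+1/241920 = 1/241920; ⇒ 3j(2 4 6; -1 -4 5)² = 1/39, sgn -1
B: Δ = 0!·4!·8!/13! = 1/6435; Racah Σ t=0..0: t=0:+1/967680 = 1/967680; ⇒ 3j(2 4 6; 2 4 -6)² = 1/13, sgn +1
I_A²/I_B² = (1/39)/(1/13) = 1/3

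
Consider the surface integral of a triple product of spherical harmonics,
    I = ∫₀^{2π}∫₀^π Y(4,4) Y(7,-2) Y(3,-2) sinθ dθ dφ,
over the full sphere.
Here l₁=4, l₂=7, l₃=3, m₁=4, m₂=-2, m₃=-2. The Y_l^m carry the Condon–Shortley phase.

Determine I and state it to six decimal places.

0.020214

Checks pass: Σm=0; 14 even; l₃=3∈[3,11].
(2·4+1)(2·7+1)(2·3+1) = 945
Δ: 8! 0! 6! / 15! → 1/45045
sum: t=4:+1/20736 = 1/20736
3j²(4 7 3; 0 0 0) = Δ·Π!·Σ² = 35/1287  (sign -1)
sum: t=0:+1/4838400 = 1/4838400
3j²(4 7 3; 4 -2 -2) = Δ·Π!·Σ² = 1/5005  (sign -1)
combine: 4πI² = 945·35/1287·1/5005 = 105/20449
take √, sign +1: I = 0.02021407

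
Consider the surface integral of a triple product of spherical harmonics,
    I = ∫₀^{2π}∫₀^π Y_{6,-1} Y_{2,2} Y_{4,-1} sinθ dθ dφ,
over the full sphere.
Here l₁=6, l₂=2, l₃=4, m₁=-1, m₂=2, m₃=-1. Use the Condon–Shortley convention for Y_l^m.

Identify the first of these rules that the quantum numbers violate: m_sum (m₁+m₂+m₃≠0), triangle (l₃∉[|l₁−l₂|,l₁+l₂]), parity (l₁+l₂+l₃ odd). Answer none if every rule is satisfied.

azimuthal sum: -1 + 2 − 1 = 0  ✓
4 ≤ 4 ≤ 8 (triangle on l)  ✓
L = 6 + 2 + 4 = 12 (even)  ✓

none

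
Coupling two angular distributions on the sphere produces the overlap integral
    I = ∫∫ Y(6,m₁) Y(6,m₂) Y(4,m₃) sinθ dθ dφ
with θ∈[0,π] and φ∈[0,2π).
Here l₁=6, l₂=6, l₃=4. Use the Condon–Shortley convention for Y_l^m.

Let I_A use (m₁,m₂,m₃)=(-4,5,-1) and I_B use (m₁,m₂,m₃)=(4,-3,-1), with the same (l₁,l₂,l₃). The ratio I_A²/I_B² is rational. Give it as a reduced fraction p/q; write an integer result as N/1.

l's match ⇒ only the (l;m) 3-j factors differ between A and B.
A: triangle coeff Δ(6,6,4) = 1/15315300; Σ_t [7,8]: t=7:−1/725760 t=8:+1/967680 = -1/2903040; (3j)²=5/3094 [(6 6 4; -4 5 -1)], sign=+1
B: triangle coeff Δ(6,6,4) = 1/15315300; Σ_t [0,2]: t=0:+1/967680 t=1:−1/120960 t=2:+1/207360 = -1/414720; (3j)²=21/4862 [(6 6 4; 4 -3 -1)], sign=+1
I_A²/I_B² = (5/3094)/(21/4862) = 55/147

55/147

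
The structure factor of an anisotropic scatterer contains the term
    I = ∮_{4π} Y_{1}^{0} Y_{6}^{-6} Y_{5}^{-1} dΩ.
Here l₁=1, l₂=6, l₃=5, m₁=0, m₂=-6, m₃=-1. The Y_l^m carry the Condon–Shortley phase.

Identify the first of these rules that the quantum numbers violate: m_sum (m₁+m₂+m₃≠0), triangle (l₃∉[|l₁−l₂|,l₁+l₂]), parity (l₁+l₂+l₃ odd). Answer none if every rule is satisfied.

m_sum

azimuthal sum: 0 − 6 − 1 = -7  ✗
5 ≤ 5 ≤ 7 (triangle on l)
L = 1 + 6 + 5 = 12 (even)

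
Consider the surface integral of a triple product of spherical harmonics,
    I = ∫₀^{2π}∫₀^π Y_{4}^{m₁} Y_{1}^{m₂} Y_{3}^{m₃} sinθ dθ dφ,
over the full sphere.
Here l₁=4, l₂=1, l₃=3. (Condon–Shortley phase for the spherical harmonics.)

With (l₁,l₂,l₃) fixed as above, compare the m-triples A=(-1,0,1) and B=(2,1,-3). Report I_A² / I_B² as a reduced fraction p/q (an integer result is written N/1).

15/1

Shared (l₁,l₂,l₃)=(4,1,3): N and (l;000)² cancel in I_A²/I_B².
A: Δ = 2!·6!·0!/9! = 1/252; Racah Σ t=1..1: t=1:−1/48 = -1/48; ⇒ 3j(4 1 3; -1 0 1)² = 5/84, sgn -1
B: Δ = 2!·6!·0!/9! = 1/252; Racah Σ t=2..2: t=2:+1/1440 = 1/1440; ⇒ 3j(4 1 3; 2 1 -3)² = 1/252, sgn +1
I_A²/I_B² = (5/84)/(1/252) = 15/1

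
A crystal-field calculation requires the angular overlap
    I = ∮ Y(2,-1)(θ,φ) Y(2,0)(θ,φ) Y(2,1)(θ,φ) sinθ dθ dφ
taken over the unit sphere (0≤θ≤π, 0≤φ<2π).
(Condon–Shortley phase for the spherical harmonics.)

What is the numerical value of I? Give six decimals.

Rules hold: Σm=0, L=6 even, 0≤2≤4.
N = 5·5·5 = 125
Δ = 2!·2!·2!/7! = 1/630
Racah Σ t=0..2: t=0:+1/8 t=1:−1/1 t=2:+1/8 = -3/4
⇒ 3j(2 2 2; 0 0 0)² = 2/35, sgn -1
Racah Σ t=1..2: t=1:−1/2 t=2:+1/4 = -1/4
⇒ 3j(2 2 2; -1 0 1)² = 1/70, sgn +1
4πI² = N·(3j₀)²·(3jₘ)² = 5/49
I = -1·√(0.102041/4π) = -0.09011188

-0.090112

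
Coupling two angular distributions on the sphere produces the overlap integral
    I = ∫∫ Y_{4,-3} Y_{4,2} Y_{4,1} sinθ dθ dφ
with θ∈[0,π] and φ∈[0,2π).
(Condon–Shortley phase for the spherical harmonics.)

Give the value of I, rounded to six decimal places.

Checks pass: Σm=0; 12 even; l₃=4∈[0,8].
(2·4+1)(2·4+1)(2·4+1) = 729
Δ: 4! 4! 4! / 13! → 1/450450
sum: t=0:+1/13824 t=1:−1/216 t=2:+1/64 t=3:−1/216 t=4:+1/13824 = 5/768
3j²(4 4 4; 0 0 0) = Δ·Π!·Σ² = 18/1001  (sign +1)
sum: t=3:−1/864 t=4:+1/576 = 1/1728
3j²(4 4 4; -3 2 1) = Δ·Π!·Σ² = 5/1287  (sign -1)
combine: 4πI² = 729·18/1001·5/1287 = 7290/143143
take √, sign -1: I = -0.06366105

-0.063661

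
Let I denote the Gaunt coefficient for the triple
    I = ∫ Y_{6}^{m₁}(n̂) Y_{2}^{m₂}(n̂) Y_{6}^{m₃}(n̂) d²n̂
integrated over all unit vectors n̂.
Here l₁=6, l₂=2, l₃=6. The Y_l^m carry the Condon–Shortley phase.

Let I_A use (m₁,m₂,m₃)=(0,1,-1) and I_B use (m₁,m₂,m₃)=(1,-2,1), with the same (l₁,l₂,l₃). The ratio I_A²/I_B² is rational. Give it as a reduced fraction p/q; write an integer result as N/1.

1/42

Shared (l₁,l₂,l₃)=(6,2,6): N and (l;000)² cancel in I_A²/I_B².
A: Δ = 2!·10!·2!/15! = 1/90090; Racah Σ t=1..2: t=1:−1/28800 t=2:+1/34560 = -1/172800; ⇒ 3j(6 2 6; 0 1 -1)² = 1/1430, sgn +1
B: Δ = 2!·10!·2!/15! = 1/90090; Racah Σ t=0..0: t=0:+1/57600 = 1/57600; ⇒ 3j(6 2 6; 1 -2 1)² = 21/715, sgn -1
I_A²/I_B² = (1/1430)/(21/715) = 1/42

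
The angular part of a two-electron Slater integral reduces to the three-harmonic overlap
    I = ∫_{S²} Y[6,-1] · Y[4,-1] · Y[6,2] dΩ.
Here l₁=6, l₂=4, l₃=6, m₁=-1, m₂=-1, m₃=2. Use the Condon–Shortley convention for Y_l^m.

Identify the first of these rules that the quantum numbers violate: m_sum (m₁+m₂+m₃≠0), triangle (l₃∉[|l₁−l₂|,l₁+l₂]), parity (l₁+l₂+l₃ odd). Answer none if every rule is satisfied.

none

Σmᵢ = 0  ✓
l₃∈[|l₁−l₂|,l₁+l₂]=[2,10], have l₃=6  ✓
Σlᵢ = 16 ⇒ even  ✓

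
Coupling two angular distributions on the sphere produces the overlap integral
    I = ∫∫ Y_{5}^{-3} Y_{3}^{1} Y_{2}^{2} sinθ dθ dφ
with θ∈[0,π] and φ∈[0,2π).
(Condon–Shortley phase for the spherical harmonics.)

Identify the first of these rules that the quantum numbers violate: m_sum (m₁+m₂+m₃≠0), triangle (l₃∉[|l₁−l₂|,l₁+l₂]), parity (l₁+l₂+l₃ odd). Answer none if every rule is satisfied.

m₁+m₂+m₃ = -3 + 1 + 2 = 0  ✓
triangle: |5−3|=2 ≤ l₃=2 ≤ 5+3=8  ✓
parity: l₁+l₂+l₃ = 10 is even  ✓

none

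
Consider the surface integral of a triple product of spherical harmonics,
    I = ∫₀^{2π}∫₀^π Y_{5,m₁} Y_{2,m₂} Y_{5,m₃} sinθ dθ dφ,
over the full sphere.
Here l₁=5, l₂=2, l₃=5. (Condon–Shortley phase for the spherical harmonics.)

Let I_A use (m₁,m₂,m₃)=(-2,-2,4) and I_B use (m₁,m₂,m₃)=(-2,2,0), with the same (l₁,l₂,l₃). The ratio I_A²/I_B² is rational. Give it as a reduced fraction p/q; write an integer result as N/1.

Shared (l₁,l₂,l₃)=(5,2,5): N and (l;000)² cancel in I_A²/I_B².
A: Δ = 2!·8!·2!/13! = 1/38610; Racah Σ t=0..0: t=0:+1/20160 = 1/20160; ⇒ 3j(5 2 5; -2 -2 4)² = 12/715, sgn -1
B: Δ = 2!·8!·2!/13! = 1/38610; Racah Σ t=2..2: t=2:+1/2880 = 1/2880; ⇒ 3j(5 2 5; -2 2 0)² = 14/429, sgn -1
I_A²/I_B² = (12/715)/(14/429) = 18/35

18/35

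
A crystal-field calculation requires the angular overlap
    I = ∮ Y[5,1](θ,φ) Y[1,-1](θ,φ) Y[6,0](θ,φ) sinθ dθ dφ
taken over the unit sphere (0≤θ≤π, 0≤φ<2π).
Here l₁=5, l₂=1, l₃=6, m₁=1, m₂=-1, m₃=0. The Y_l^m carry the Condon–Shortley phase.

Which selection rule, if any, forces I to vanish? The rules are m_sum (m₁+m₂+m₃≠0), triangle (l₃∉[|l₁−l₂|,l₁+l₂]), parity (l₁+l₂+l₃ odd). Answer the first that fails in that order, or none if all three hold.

none

azimuthal sum: 1 − 1 + 0 = 0  ✓
4 ≤ 6 ≤ 6 (triangle on l)  ✓
L = 5 + 1 + 6 = 12 (even)  ✓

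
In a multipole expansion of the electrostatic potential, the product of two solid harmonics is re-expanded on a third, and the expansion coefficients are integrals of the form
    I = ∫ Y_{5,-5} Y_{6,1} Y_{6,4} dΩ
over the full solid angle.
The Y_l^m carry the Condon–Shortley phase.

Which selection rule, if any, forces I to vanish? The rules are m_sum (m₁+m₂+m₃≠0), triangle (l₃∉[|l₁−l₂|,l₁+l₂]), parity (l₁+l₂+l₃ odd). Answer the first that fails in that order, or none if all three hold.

m₁+m₂+m₃ = -5 + 1 + 4 = 0  ✓
triangle: |5−6|=1 ≤ l₃=6 ≤ 5+6=11  ✓
parity: l₁+l₂+l₃ = 17 is odd  ✗

parity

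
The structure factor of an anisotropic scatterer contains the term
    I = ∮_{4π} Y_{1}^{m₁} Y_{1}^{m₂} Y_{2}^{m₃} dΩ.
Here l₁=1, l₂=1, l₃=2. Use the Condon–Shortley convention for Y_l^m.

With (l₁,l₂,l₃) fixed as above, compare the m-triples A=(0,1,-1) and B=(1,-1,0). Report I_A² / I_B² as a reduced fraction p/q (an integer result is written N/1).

3/1

Shared (l₁,l₂,l₃)=(1,1,2): N and (l;000)² cancel in I_A²/I_B².
A: Δ = 0!·2!·2!/5! = 1/30; Racah Σ t=0..0: t=0:+1/2 = 1/2; ⇒ 3j(1 1 2; 0 1 -1)² = 1/10, sgn -1
B: Δ = 0!·2!·2!/5! = 1/30; Racah Σ t=0..0: t=0:+1/4 = 1/4; ⇒ 3j(1 1 2; 1 -1 0)² = 1/30, sgn +1
I_A²/I_B² = (1/10)/(1/30) = 3/1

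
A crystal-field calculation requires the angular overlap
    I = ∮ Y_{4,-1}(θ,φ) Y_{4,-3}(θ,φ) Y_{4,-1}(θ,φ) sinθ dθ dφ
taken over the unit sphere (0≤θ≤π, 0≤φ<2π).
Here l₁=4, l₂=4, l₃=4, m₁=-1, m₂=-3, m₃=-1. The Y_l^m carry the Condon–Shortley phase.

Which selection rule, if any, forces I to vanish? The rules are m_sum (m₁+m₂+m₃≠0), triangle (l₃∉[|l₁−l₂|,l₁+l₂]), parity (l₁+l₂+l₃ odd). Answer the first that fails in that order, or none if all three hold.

Σmᵢ = -5  ✗
l₃∈[|l₁−l₂|,l₁+l₂]=[0,8], have l₃=4
Σlᵢ = 12 ⇒ even

m_sum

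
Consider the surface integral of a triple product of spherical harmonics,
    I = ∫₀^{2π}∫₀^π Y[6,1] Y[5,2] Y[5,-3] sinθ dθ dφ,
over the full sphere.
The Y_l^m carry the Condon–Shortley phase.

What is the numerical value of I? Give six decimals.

0.016235

Rules hold: Σm=0, L=16 even, 1≤5≤11.
N = 13·11·11 = 1573
Δ = 6!·6!·4!/17! = 1/28588560
Racah Σ t=1..5: t=1:−1/345600 t=2:+1/13824 t=3:−1/5184 t=4:+1/13824 t=5:−1/345600 = -7/129600
⇒ 3j(6 5 5; 0 0 0)² = 80/7293, sgn +1
Racah Σ t=3..5: t=3:−1/41472 t=4:+1/34560 t=5:−1/345600 = 1/518400
⇒ 3j(6 5 5; 1 2 -3)² = 7/36465, sgn +1
4πI² = N·(3j₀)²·(3jₘ)² = 112/33813
I = +1·√(0.00331234/4π) = 0.01623537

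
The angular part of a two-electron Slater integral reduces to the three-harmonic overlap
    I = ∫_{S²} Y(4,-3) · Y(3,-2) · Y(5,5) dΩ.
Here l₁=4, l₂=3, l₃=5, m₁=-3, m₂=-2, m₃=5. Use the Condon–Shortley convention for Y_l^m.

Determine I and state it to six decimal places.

m-sum 0 ✓  L=12 even ✓  1≤5≤7 ✓
Π(2lᵢ+1) = 9×7×11 = 693
triangle coeff Δ(4,3,5) = 1/180180
Σ_t [0,2]: t=0:+1/576 t=1:−1/144 t=2:+1/576 = -1/288
(3j)²=20/1001 [(4 3 5; 0 0 0)], sign=+1
Σ_t [1,1]: t=1:−1/17280 = -1/17280
(3j)²=35/858 [(4 3 5; -3 -2 5)], sign=-1
⇒ 4πI² = 1050/1859
I = (-1)√(1050/1859/(4π)) = -0.21200691

-0.212007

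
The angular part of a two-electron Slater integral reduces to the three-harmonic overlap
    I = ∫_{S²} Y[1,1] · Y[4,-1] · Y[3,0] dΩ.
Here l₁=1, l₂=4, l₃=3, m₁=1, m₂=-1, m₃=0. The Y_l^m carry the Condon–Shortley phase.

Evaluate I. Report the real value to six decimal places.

Checks pass: Σm=0; 8 even; l₃=3∈[3,5].
(2·1+1)(2·4+1)(2·3+1) = 189
Δ: 2! 0! 6! / 9! → 1/252
sum: t=1:−1/36 = -1/36
3j²(1 4 3; 0 0 0) = Δ·Π!·Σ² = 4/63  (sign +1)
sum: t=0:+1/72 = 1/72
3j²(1 4 3; 1 -1 0) = Δ·Π!·Σ² = 5/126  (sign -1)
combine: 4πI² = 189·4/63·5/126 = 10/21
take √, sign -1: I = -0.19466390

-0.194664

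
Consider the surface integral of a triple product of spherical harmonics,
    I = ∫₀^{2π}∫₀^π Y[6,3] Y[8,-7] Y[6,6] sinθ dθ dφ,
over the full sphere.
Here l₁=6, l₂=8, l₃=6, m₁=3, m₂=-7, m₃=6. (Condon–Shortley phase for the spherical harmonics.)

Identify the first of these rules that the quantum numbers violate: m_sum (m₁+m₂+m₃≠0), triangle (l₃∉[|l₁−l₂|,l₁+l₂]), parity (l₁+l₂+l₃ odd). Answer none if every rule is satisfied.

m_sum

Σmᵢ = 2  ✗
l₃∈[|l₁−l₂|,l₁+l₂]=[2,14], have l₃=6
Σlᵢ = 20 ⇒ even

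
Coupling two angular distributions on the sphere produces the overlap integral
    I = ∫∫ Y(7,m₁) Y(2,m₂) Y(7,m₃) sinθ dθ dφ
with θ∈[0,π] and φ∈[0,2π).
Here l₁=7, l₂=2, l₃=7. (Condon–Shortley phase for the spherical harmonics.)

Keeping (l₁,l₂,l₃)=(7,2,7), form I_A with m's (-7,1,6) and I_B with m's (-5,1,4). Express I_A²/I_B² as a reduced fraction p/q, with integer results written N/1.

1183/1458

l's match ⇒ only the (l;m) 3-j factors differ between A and B.
A: triangle coeff Δ(7,2,7) = 1/185640; Σ_t [2,2]: t=2:+1/958003200 = 1/958003200; (3j)²=13/680 [(7 2 7; -7 1 6)], sign=-1
B: triangle coeff Δ(7,2,7) = 1/185640; Σ_t [1,2]: t=1:−1/79833600 t=2:+1/14515200 = 1/17740800; (3j)²=729/30940 [(7 2 7; -5 1 4)], sign=-1
I_A²/I_B² = (13/680)/(729/30940) = 1183/1458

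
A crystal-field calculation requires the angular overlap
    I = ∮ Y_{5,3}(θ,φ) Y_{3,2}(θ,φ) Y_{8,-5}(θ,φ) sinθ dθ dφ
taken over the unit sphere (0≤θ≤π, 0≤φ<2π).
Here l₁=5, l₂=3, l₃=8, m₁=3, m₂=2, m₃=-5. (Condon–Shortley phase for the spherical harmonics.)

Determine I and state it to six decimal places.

Rules hold: Σm=0, L=16 even, 2≤8≤8.
N = 11·7·17 = 1309
Δ = 0!·10!·6!/17! = 1/136136
Racah Σ t=0..0: t=0:+1/518400 = 1/518400
⇒ 3j(5 3 8; 0 0 0)² = 56/2431, sgn +1
Racah Σ t=0..0: t=0:+1/9676800 = 1/9676800
⇒ 3j(5 3 8; 3 2 -5)² = 27/952, sgn -1
4πI² = N·(3j₀)²·(3jₘ)² = 189/221
I = -1·√(0.855204/4π) = -0.26087342

-0.260873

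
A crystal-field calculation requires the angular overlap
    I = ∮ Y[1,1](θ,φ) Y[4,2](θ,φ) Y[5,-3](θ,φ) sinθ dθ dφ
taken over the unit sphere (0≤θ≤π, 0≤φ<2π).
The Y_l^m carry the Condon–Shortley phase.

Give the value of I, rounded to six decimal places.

-0.259847

m-sum 0 ✓  L=10 even ✓  3≤5≤5 ✓
Π(2lᵢ+1) = 3×9×11 = 297
triangle coeff Δ(1,4,5) = 1/495
Σ_t [0,0]: t=0:+1/576 = 1/576
(3j)²=5/99 [(1 4 5; 0 0 0)], sign=-1
Σ_t [0,0]: t=0:+1/2880 = 1/2880
(3j)²=28/495 [(1 4 5; 1 2 -3)], sign=+1
⇒ 4πI² = 28/33
I = (-1)√(28/33/(4π)) = -0.25984664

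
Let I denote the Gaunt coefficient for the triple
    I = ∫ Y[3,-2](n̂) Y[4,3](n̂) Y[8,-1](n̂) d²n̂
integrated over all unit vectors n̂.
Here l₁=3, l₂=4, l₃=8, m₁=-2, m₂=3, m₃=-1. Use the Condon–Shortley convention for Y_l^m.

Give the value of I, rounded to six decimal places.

triangle: need 1≤l₃≤7, have 8; I=0

0.000000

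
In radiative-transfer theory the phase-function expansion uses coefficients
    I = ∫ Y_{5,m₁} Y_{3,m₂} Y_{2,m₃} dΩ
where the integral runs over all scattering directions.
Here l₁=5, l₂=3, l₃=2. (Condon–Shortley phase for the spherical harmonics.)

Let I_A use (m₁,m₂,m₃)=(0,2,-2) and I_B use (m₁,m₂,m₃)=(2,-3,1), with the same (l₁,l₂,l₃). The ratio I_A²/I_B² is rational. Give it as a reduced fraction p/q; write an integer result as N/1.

Same 5,3,2: normalisation and zero-m 3j drop out of the ratio.
A: Δ: 6! 4! 0! / 11! → 1/2310; sum: t=5:−1/2880 = -1/2880; 3j²(5 3 2; 0 2 -2) = Δ·Π!·Σ² = 1/462  (sign -1)
B: Δ: 6! 4! 0! / 11! → 1/2310; sum: t=0:+1/4320 = 1/4320; 3j²(5 3 2; 2 -3 1) = Δ·Π!·Σ² = 1/330  (sign -1)
I_A²/I_B² = (1/462)/(1/330) = 5/7

5/7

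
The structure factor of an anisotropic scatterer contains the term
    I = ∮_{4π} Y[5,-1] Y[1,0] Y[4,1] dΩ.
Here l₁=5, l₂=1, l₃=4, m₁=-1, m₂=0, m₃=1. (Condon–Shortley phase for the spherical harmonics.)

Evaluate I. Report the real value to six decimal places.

-0.240571

m-sum 0 ✓  L=10 even ✓  4≤4≤6 ✓
Π(2lᵢ+1) = 11×3×9 = 297
triangle coeff Δ(5,1,4) = 1/495
Σ_t [1,1]: t=1:−1/576 = -1/576
(3j)²=5/99 [(5 1 4; 0 0 0)], sign=-1
Σ_t [1,1]: t=1:−1/720 = -1/720
(3j)²=8/165 [(5 1 4; -1 0 1)], sign=+1
⇒ 4πI² = 8/11
I = (-1)√(8/11/(4π)) = -0.24057125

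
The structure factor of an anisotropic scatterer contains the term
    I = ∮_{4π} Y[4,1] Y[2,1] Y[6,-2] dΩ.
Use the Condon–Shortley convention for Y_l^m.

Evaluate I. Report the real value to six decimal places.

m-sum 0 ✓  L=12 even ✓  2≤6≤6 ✓
Π(2lᵢ+1) = 9×5×13 = 585
triangle coeff Δ(4,2,6) = 1/6435
Σ_t [0,0]: t=0:+1/2304 = 1/2304
(3j)²=5/143 [(4 2 6; 0 0 0)], sign=+1
Σ_t [0,0]: t=0:+1/4320 = 1/4320
(3j)²=224/6435 [(4 2 6; 1 1 -2)], sign=+1
⇒ 4πI² = 1120/1573
I = (+1)√(1120/1573/(4π)) = 0.23803440

0.238034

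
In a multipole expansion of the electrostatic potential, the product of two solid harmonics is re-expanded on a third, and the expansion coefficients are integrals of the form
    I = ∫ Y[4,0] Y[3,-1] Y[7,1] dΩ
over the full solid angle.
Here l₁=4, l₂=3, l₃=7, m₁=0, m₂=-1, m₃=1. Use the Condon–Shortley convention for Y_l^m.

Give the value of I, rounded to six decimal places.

-0.218337

m-sum 0 ✓  L=14 even ✓  1≤7≤7 ✓
Π(2lᵢ+1) = 9×7×15 = 945
triangle coeff Δ(4,3,7) = 1/45045
Σ_t [0,0]: t=0:+1/20736 = 1/20736
(3j)²=35/1287 [(4 3 7; 0 0 0)], sign=-1
Σ_t [0,0]: t=0:+1/27648 = 1/27648
(3j)²=10/429 [(4 3 7; 0 -1 1)], sign=+1
⇒ 4πI² = 12250/20449
I = (-1)√(12250/20449/(4π)) = -0.21833687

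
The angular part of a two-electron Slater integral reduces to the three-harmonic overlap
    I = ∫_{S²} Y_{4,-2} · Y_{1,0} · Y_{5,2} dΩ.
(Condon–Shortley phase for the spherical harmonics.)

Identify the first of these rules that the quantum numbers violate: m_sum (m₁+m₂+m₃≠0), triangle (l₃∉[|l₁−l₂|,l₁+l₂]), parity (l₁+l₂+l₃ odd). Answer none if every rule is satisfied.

m₁+m₂+m₃ = -2 + 0 + 2 = 0  ✓
triangle: |4−1|=3 ≤ l₃=5 ≤ 4+1=5  ✓
parity: l₁+l₂+l₃ = 10 is even  ✓

none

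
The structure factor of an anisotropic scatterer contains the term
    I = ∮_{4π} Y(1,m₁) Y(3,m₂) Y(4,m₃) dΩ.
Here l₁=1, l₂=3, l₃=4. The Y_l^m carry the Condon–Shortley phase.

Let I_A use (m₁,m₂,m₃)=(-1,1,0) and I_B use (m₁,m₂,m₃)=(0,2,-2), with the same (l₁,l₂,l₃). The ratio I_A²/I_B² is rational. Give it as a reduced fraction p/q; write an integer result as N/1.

Same 1,3,4: normalisation and zero-m 3j drop out of the ratio.
A: Δ: 0! 2! 6! / 9! → 1/252; sum: t=0:+1/96 = 1/96; 3j²(1 3 4; -1 1 0) = Δ·Π!·Σ² = 1/42  (sign +1)
B: Δ: 0! 2! 6! / 9! → 1/252; sum: t=0:+1/120 = 1/120; 3j²(1 3 4; 0 2 -2) = Δ·Π!·Σ² = 1/21  (sign +1)
I_A²/I_B² = (1/42)/(1/21) = 1/2

1/2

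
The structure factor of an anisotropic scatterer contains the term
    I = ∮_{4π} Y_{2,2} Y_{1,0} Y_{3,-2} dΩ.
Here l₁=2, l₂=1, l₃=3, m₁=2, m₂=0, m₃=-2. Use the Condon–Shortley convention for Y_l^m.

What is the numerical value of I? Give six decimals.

m-sum 0 ✓  L=6 even ✓  1≤3≤3 ✓
Π(2lᵢ+1) = 5×3×7 = 105
triangle coeff Δ(2,1,3) = 1/105
Σ_t [0,0]: t=0:+1/4 = 1/4
(3j)²=3/35 [(2 1 3; 0 0 0)], sign=-1
Σ_t [0,0]: t=0:+1/24 = 1/24
(3j)²=1/21 [(2 1 3; 2 0 -2)], sign=-1
⇒ 4πI² = 3/7
I = (+1)√(3/7/(4π)) = 0.18467439

0.184674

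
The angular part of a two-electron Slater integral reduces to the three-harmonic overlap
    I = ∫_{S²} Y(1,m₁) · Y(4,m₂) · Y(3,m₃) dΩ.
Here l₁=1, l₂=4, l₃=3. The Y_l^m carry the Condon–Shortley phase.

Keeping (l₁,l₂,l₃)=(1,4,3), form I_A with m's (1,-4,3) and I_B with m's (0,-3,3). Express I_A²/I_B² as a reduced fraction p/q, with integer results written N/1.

4/1

l's match ⇒ only the (l;m) 3-j factors differ between A and B.
A: triangle coeff Δ(1,4,3) = 1/252; Σ_t [0,0]: t=0:+1/1440 = 1/1440; (3j)²=1/9 [(1 4 3; 1 -4 3)], sign=+1
B: triangle coeff Δ(1,4,3) = 1/252; Σ_t [1,1]: t=1:−1/720 = -1/720; (3j)²=1/36 [(1 4 3; 0 -3 3)], sign=-1
I_A²/I_B² = (1/9)/(1/36) = 4/1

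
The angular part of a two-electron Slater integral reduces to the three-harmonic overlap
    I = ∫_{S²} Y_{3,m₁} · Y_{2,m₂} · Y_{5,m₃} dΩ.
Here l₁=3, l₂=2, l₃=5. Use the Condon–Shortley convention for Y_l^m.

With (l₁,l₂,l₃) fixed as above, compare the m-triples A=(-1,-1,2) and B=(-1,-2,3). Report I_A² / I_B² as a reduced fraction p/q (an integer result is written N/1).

Same 3,2,5: normalisation and zero-m 3j drop out of the ratio.
A: Δ: 0! 6! 4! / 11! → 1/2310; sum: t=0:+1/288 = 1/288; 3j²(3 2 5; -1 -1 2) = Δ·Π!·Σ² = 1/22  (sign -1)
B: Δ: 0! 6! 4! / 11! → 1/2310; sum: t=0:+1/1152 = 1/1152; 3j²(3 2 5; -1 -2 3) = Δ·Π!·Σ² = 1/33  (sign +1)
I_A²/I_B² = (1/22)/(1/33) = 3/2

3/2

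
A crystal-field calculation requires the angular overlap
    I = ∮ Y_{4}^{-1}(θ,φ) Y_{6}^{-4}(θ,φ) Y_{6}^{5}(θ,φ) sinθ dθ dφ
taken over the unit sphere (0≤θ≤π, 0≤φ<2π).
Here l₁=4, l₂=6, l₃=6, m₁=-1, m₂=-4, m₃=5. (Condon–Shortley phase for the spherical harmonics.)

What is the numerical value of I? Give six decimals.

0.047465

Rules hold: Σm=0, L=16 even, 2≤6≤10.
N = 9·13·13 = 1521
Δ = 4!·4!·8!/17! = 1/15315300
Racah Σ t=0..4: t=0:+1/829440 t=1:−1/25920 t=2:+1/9216 t=3:−1/25920 t=4:+1/829440 = 7/207360
⇒ 3j(4 6 6; 0 0 0)² = 28/2431, sgn +1
Racah Σ t=1..2: t=1:−1/725760 t=2:+1/967680 = -1/2903040
⇒ 3j(4 6 6; -1 -4 5)² = 5/3094, sgn +1
4πI² = N·(3j₀)²·(3jₘ)² = 90/3179
I = +1·√(0.0283108/4π) = 0.04746473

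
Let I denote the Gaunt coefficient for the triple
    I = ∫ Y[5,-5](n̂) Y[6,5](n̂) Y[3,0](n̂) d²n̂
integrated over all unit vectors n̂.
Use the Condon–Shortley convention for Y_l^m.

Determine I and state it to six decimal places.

0.207001

m-sum 0 ✓  L=14 even ✓  1≤3≤11 ✓
Π(2lᵢ+1) = 11×13×7 = 1001
triangle coeff Δ(5,6,3) = 1/675675
Σ_t [3,5]: t=3:−1/8640 t=4:+1/2304 t=5:−1/8640 = 7/34560
(3j)²=7/429 [(5 6 3; 0 0 0)], sign=-1
Σ_t [8,8]: t=8:+1/483840 = 1/483840
(3j)²=3/91 [(5 6 3; -5 5 0)], sign=-1
⇒ 4πI² = 7/13
I = (+1)√(7/13/(4π)) = 0.20700098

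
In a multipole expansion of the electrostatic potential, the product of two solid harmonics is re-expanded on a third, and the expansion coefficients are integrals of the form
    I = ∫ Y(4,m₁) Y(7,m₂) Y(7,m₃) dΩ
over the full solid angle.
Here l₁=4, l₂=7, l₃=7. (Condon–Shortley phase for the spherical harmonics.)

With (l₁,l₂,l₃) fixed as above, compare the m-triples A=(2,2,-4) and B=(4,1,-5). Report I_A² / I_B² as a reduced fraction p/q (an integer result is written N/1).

1/42

l's match ⇒ only the (l;m) 3-j factors differ between A and B.
A: triangle coeff Δ(4,7,7) = 1/58198140; Σ_t [0,2]: t=0:+1/34836480 t=1:−1/2903040 t=2:+1/2903040 = 1/34836480; (3j)²=25/117572 [(4 7 7; 2 2 -4)], sign=-1
B: triangle coeff Δ(4,7,7) = 1/58198140; Σ_t [0,0]: t=0:+1/46448640 = 1/46448640; (3j)²=75/8398 [(4 7 7; 4 1 -5)], sign=+1
I_A²/I_B² = (25/117572)/(75/8398) = 1/42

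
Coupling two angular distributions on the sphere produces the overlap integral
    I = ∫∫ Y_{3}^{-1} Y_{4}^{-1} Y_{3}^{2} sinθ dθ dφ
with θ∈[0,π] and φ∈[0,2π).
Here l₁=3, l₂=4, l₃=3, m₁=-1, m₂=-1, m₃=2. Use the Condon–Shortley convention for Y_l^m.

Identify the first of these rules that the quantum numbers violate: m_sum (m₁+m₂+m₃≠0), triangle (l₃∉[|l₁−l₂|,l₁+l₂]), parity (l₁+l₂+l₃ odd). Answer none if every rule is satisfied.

m₁+m₂+m₃ = -1 − 1 + 2 = 0  ✓
triangle: |3−4|=1 ≤ l₃=3 ≤ 3+4=7  ✓
parity: l₁+l₂+l₃ = 10 is even  ✓

none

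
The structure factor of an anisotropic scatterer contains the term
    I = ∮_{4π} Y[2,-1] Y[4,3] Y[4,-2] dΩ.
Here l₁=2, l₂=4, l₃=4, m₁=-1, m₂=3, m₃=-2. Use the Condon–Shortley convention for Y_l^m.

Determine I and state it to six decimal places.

Checks pass: Σm=0; 10 even; l₃=4∈[2,6].
(2·2+1)(2·4+1)(2·4+1) = 405
Δ: 2! 2! 6! / 11! → 1/13860
sum: t=0:+1/192 t=1:−1/36 t=2:+1/192 = -5/288
3j²(2 4 4; 0 0 0) = Δ·Π!·Σ² = 20/693  (sign -1)
sum: t=1:−1/1440 t=2:+1/240 = 1/288
3j²(2 4 4; -1 3 -2) = Δ·Π!·Σ² = 5/132  (sign +1)
combine: 4πI² = 405·20/693·5/132 = 375/847
take √, sign -1: I = -0.18770204

-0.187702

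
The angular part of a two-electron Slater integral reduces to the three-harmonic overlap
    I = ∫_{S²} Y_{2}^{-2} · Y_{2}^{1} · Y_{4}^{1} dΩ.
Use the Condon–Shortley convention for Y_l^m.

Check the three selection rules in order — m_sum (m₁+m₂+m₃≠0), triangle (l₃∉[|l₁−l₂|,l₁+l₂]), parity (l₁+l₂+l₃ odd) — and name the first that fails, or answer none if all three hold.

m₁+m₂+m₃ = -2 + 1 + 1 = 0  ✓
triangle: |2−2|=0 ≤ l₃=4 ≤ 2+2=4  ✓
parity: l₁+l₂+l₃ = 8 is even  ✓

none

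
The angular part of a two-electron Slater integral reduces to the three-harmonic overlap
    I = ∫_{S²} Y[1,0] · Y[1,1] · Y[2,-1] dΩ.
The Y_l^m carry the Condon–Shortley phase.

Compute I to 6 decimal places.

-0.218510

m-sum 0 ✓  L=4 even ✓  0≤2≤2 ✓
Π(2lᵢ+1) = 3×3×5 = 45
triangle coeff Δ(1,1,2) = 1/30
Σ_t [0,0]: t=0:+1/1 = 1/1
(3j)²=2/15 [(1 1 2; 0 0 0)], sign=+1
Σ_t [0,0]: t=0:+1/2 = 1/2
(3j)²=1/10 [(1 1 2; 0 1 -1)], sign=-1
⇒ 4πI² = 3/5
I = (-1)√(3/5/(4π)) = -0.21850969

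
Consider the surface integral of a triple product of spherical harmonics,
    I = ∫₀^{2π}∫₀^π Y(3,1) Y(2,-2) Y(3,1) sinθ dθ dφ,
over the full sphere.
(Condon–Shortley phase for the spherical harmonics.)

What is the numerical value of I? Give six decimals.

Checks pass: Σm=0; 8 even; l₃=3∈[1,5].
(2·3+1)(2·2+1)(2·3+1) = 245
Δ: 2! 4! 2! / 9! → 1/3780
sum: t=0:+1/24 t=1:−1/4 t=2:+1/24 = -1/6
3j²(3 2 3; 0 0 0) = Δ·Π!·Σ² = 4/105  (sign +1)
sum: t=0:+1/16 = 1/16
3j²(3 2 3; 1 -2 1) = Δ·Π!·Σ² = 2/35  (sign +1)
combine: 4πI² = 245·4/105·2/35 = 8/15
take √, sign +1: I = 0.20601291

0.206013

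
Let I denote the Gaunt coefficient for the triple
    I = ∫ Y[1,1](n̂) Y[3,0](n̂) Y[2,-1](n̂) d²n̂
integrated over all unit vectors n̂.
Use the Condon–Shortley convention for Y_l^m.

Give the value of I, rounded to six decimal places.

Checks pass: Σm=0; 6 even; l₃=2∈[2,4].
(2·1+1)(2·3+1)(2·2+1) = 105
Δ: 2! 0! 4! / 7! → 1/105
sum: t=1:−1/4 = -1/4
3j²(1 3 2; 0 0 0) = Δ·Π!·Σ² = 3/35  (sign -1)
sum: t=0:+1/12 = 1/12
3j²(1 3 2; 1 0 -1) = Δ·Π!·Σ² = 1/35  (sign -1)
combine: 4πI² = 105·3/35·1/35 = 9/35
take √, sign +1: I = 0.14304817

0.143048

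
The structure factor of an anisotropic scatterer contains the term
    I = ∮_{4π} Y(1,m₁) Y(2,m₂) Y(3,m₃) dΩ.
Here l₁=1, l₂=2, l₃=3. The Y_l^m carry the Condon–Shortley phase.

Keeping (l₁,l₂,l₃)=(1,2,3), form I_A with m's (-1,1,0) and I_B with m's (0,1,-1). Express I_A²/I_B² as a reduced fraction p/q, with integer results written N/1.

Same 1,2,3: normalisation and zero-m 3j drop out of the ratio.
A: Δ: 0! 2! 4! / 7! → 1/105; sum: t=0:+1/12 = 1/12; 3j²(1 2 3; -1 1 0) = Δ·Π!·Σ² = 1/35  (sign -1)
B: Δ: 0! 2! 4! / 7! → 1/105; sum: t=0:+1/6 = 1/6; 3j²(1 2 3; 0 1 -1) = Δ·Π!·Σ² = 8/105  (sign +1)
I_A²/I_B² = (1/35)/(8/105) = 3/8

3/8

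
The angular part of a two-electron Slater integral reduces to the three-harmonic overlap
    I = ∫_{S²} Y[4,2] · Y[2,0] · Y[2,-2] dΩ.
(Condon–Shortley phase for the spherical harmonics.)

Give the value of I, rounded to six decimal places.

Checks pass: Σm=0; 8 even; l₃=2∈[2,6].
(2·4+1)(2·2+1)(2·2+1) = 225
Δ: 4! 4! 0! / 9! → 1/630
sum: t=2:+1/16 = 1/16
3j²(4 2 2; 0 0 0) = Δ·Π!·Σ² = 2/35  (sign +1)
sum: t=2:+1/96 = 1/96
3j²(4 2 2; 2 0 -2) = Δ·Π!·Σ² = 1/42  (sign +1)
combine: 4πI² = 225·2/35·1/42 = 15/49
take √, sign +1: I = 0.15607835

0.156078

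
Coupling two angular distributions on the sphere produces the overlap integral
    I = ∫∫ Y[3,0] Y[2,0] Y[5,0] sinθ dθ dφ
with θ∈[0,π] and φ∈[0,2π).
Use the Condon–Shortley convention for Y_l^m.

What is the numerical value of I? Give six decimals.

0.239615

m-sum 0 ✓  L=10 even ✓  1≤5≤5 ✓
Π(2lᵢ+1) = 7×5×11 = 385
triangle coeff Δ(3,2,5) = 1/2310
Σ_t [0,0]: t=0:+1/144 = 1/144
(3j)²=10/231 [(3 2 5; 0 0 0)], sign=-1
(m-triple is (0,0,0) — same symbol as above.)
⇒ 4πI² = 500/693
I = (+1)√(500/693/(4π)) = 0.23961470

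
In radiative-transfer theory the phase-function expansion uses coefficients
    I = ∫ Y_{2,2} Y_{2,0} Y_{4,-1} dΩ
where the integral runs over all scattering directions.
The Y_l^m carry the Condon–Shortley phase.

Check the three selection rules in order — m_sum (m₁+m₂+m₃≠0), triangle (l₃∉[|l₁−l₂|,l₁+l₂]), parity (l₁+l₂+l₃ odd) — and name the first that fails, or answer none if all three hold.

m₁+m₂+m₃ = 2 + 0 − 1 = 1  ✗
triangle: |2−2|=0 ≤ l₃=4 ≤ 2+2=4
parity: l₁+l₂+l₃ = 8 is even

m_sum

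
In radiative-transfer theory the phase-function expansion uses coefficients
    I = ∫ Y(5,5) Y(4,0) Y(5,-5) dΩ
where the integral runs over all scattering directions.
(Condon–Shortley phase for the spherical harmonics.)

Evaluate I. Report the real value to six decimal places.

-0.130198

Rules hold: Σm=0, L=14 even, 1≤5≤9.
N = 11·9·11 = 1089
Δ = 4!·6!·4!/15! = 1/3153150
Racah Σ t=0..4: t=0:+1/69120 t=1:−1/1728 t=2:+1/576 t=3:−1/1728 t=4:+1/69120 = 7/11520
⇒ 3j(5 4 5; 0 0 0)² = 2/143, sgn -1
Racah Σ t=0..0: t=0:+1/414720 = 1/414720
⇒ 3j(5 4 5; 5 0 -5)² = 2/143, sgn +1
4πI² = N·(3j₀)²·(3jₘ)² = 36/169
I = -1·√(0.213018/4π) = -0.13019760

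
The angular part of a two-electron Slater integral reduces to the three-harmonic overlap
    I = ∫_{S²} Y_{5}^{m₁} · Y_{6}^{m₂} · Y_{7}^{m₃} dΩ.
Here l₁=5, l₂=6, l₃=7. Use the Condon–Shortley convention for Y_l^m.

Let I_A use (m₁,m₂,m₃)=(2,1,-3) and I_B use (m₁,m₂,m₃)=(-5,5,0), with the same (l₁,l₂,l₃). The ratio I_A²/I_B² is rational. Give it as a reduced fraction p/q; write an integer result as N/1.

Same 5,6,7: normalisation and zero-m 3j drop out of the ratio.
A: Δ: 4! 6! 8! / 19! → 1/174594420; sum: t=0:+1/4354560 t=1:−1/414720 t=2:+1/345600 t=3:−1/2488320 = 1/3225600; 3j²(5 6 7; 2 1 -3) = Δ·Π!·Σ² = 81/92378  (sign +1)
B: Δ: 4! 6! 8! / 19! → 1/174594420; sum: t=4:+1/87091200 = 1/87091200; 3j²(5 6 7; -5 5 0) = Δ·Π!·Σ² = 35/12597  (sign -1)
I_A²/I_B² = (81/92378)/(35/12597) = 243/770

243/770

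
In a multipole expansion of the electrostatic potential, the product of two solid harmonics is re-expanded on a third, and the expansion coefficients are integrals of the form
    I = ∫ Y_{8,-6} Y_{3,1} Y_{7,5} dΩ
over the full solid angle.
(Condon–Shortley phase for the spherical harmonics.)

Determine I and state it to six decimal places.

m-sum 0 ✓  L=18 even ✓  5≤7≤11 ✓
Π(2lᵢ+1) = 17×7×15 = 1785
triangle coeff Δ(8,3,7) = 1/5290740
Σ_t [1,3]: t=1:−1/7257600 t=2:+1/2073600 t=3:−1/7257600 = 1/4838400
(3j)²=252/20995 [(8 3 7; 0 0 0)], sign=-1
Σ_t [2,4]: t=2:+1/3832012800 t=3:−1/239500800 t=4:+1/348364800 = -1/958003200
(3j)²=8/4845 [(8 3 7; -6 1 5)], sign=-1
⇒ 4πI² = 14112/398905
I = (+1)√(14112/398905/(4π)) = 0.05305846

0.053058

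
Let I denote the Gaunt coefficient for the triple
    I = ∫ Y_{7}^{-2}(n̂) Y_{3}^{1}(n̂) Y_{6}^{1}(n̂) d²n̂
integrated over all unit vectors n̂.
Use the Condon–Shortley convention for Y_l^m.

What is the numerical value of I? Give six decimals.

m-sum 0 ✓  L=16 even ✓  4≤6≤10 ✓
Π(2lᵢ+1) = 15×7×13 = 1365
triangle coeff Δ(7,3,6) = 1/2042040
Σ_t [1,3]: t=1:−1/207360 t=2:+1/57600 t=3:−1/207360 = 1/129600
(3j)²=168/12155 [(7 3 6; 0 0 0)], sign=+1
Σ_t [2,4]: t=2:+1/241920 t=3:−1/103680 t=4:+1/691200 = -59/14515200
(3j)²=3481/340340 [(7 3 6; -2 1 1)], sign=+1
⇒ 4πI² = 438606/2272985
I = (+1)√(438606/2272985/(4π)) = 0.12391791

0.123918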